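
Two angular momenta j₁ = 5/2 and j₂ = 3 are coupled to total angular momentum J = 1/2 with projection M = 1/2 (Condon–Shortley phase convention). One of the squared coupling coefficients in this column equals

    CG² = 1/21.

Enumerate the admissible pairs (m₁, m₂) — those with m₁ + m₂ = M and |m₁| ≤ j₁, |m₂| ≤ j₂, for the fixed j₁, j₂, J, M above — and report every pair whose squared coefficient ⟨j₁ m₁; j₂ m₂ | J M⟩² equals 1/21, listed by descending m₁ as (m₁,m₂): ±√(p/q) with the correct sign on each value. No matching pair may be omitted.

Admissible pairs with m₁+m₂ = M = 1/2: (-5/2,3), (-3/2,2), (-1/2,1), (1/2,0), (3/2,-1), (5/2,-2)
  (m₁,m₂)=(5/2,-2): CG² = 1/21, CG = +√(1/21)   ← matches the target
  (m₁,m₂)=(3/2,-1): CG² = 2/21, CG = −√(2/21)
  (m₁,m₂)=(1/2,0): CG² = 1/7, CG = +√(1/7)
  (m₁,m₂)=(-1/2,1): CG² = 4/21, CG = −√(4/21)
  (m₁,m₂)=(-3/2,2): CG² = 5/21, CG = +√(5/21)
  (m₁,m₂)=(-5/2,3): CG² = 2/7, CG = −√(2/7)
Pairs with CG² = 1/21: (5/2,-2): +√(1/21)

(5/2,-2): +√(1/21)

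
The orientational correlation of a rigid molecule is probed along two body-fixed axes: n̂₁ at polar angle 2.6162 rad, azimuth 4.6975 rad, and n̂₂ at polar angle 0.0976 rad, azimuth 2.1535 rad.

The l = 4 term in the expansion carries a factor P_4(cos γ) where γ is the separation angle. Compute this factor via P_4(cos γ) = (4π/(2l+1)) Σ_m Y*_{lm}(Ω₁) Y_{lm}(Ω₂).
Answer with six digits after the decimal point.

Summing Y*_{l m}(θ₁,φ₁)·Y_{l m}(θ₂,φ₂) over m ∈ [−4, 4]; prefactor 4π/(2·4+1) = 1.396263:
  m=-4: (0.02795 - 0.00167j) × (-0.00003 - 0.00003j) = -0.00000 - 0.00000j  (running Σ = -0.00000 - 0.00000j)
  m=-3: (-0.00610 - 0.13649j) × (0.00113 - 0.00020j) = -0.00003 - 0.00015j  (running Σ = -0.00004 - 0.00015j)
  m=-2: (-0.35657 + 0.01062j) × (-0.00743 + 0.01732j) = 0.00247 - 0.00625j  (running Σ = 0.00243 - 0.00641j)
  m=-1: (0.00684 + 0.45959j) × (-0.09931 - 0.15069j) = 0.06858 - 0.04667j  (running Σ = 0.07101 - 0.05308j)
  m=0: (0.01614 + 0.00000j) × (0.80644 + 0.00000j) = 0.01302 + 0.00000j  (running Σ = 0.08402 - 0.05308j)
  m=1: (-0.00684 + 0.45959j) × (0.09931 - 0.15069j) = 0.06858 + 0.04667j  (running Σ = 0.15260 - 0.00641j)
  m=2: (-0.35657 - 0.01062j) × (-0.00743 - 0.01732j) = 0.00247 + 0.00625j  (running Σ = 0.15507 - 0.00015j)
  m=3: (0.00610 - 0.13649j) × (-0.00113 - 0.00020j) = -0.00003 + 0.00015j  (running Σ = 0.15503 - 0.00000j)
  m=4: (0.02795 + 0.00167j) × (-0.00003 + 0.00003j) = -0.00000 + 0.00000j  (running Σ = 0.15503 + 0.00000j)
Accumulated sum 0.15503 + 0.00000j; after 4π/(2l+1) scaling, 0.21646 + 0.00000j ⇒ P_4 = 0.216464

0.216464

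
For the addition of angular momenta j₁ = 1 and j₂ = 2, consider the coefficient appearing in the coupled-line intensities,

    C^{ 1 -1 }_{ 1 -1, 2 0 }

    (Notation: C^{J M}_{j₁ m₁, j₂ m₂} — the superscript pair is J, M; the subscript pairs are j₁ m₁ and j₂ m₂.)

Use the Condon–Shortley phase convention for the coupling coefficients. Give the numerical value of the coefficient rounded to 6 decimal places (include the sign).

+0.316228

triangle: 2!*0!*2!/5! = 4/120
(j±m)!: 0!*2!*2!*2!*0!*2! = 16
prefactor² = (2J+1)*Δ*N² = 8/5
  k=2: +1/(2!*0!*0!*0!*0!*2!) = 1/4
Σ = 1/4  ⇒  CG² = 8/5*(1/4)² = 1/10
CG = +√(1/10) = +0.316228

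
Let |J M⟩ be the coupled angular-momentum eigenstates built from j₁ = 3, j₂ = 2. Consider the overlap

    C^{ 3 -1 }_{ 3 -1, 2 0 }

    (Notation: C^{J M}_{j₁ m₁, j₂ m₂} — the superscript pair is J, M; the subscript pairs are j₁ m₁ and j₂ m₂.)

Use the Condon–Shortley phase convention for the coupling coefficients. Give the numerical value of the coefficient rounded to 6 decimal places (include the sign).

triangle: 2!*4!*2!/9! = 96/362880
(j±m)!: 2!*4!*2!*2!*2!*4! = 9216
prefactor² = (2J+1)*Δ*N² = 256/15
  k=0: +1/(0!*2!*4!*2!*0!*0!) = 1/96
  k=1: −1/(1!*1!*3!*1!*1!*1!) = -1/6
  k=2: +1/(2!*0!*2!*0!*2!*2!) = 1/16
Σ = -3/32  ⇒  CG² = 256/15*(-3/32)² = 3/20
CG = −√(3/20) = -0.387298

−√(3/20) = -0.387298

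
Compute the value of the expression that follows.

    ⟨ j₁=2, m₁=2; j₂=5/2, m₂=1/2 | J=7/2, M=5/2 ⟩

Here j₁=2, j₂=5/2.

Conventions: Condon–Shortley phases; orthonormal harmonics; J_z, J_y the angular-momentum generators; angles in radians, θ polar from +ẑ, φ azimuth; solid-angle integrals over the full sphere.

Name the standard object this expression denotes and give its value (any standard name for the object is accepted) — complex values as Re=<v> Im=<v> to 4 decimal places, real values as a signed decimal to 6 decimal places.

This is a Clebsch–Gordan (vector-coupling) coefficient.
j₁+j₂−J=1  J+j₁−j₂=3  J−j₁+j₂=4  j₁+j₂+J+1=9
(j₁±m₁, j₂±m₂, J±M) = (4,0,3,2,6,1)
P² = 4608/7
sum k=0..0:
  [0] +1/36 = 1/36
S = 1/36
C² = P²·S² = 32/63 ; C = +0.712697

Clebsch–Gordan coefficient, +√(32/63) ≈ +0.712697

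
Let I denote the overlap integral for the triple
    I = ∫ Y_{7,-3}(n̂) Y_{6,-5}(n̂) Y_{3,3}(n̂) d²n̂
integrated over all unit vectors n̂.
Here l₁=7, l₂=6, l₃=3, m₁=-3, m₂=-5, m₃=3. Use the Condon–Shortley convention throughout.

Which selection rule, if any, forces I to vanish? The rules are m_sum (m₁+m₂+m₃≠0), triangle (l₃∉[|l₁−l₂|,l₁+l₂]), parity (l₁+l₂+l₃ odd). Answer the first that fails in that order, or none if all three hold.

m_sum

Σmᵢ = -5  ✗
l₃∈[|l₁−l₂|,l₁+l₂]=[1,13], have l₃=3
Σlᵢ = 16 ⇒ even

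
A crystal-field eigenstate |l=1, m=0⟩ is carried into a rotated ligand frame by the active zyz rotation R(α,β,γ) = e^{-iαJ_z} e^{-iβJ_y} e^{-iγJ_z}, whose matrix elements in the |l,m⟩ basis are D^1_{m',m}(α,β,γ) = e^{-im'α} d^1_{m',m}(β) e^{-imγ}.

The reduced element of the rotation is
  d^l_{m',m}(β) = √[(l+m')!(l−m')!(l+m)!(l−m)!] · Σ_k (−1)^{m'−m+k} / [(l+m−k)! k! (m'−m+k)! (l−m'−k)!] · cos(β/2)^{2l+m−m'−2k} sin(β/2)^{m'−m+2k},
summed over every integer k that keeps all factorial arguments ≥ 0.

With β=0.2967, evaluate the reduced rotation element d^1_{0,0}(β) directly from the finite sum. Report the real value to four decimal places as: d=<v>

d=0.9563

d^1_{0,0}(β=0.2967) via the finite sum:
Half-angle: c=0.989016, s=0.147806. N=√(1·1·1·1)=1.000000
The bounds max(0,m−m')=0 and min(l+m,l−m')=1 give 2 terms
  k=0: (−1)^0·1.0000/(1)·0.9890^2·0.1478^0 = +0.978153
  k=1: (−1)^1·1.0000/(1)·0.9890^0·0.1478^2 = -0.021847
d^1_{0,0}(0.2967) = +0.978153 -0.021847 = +0.956307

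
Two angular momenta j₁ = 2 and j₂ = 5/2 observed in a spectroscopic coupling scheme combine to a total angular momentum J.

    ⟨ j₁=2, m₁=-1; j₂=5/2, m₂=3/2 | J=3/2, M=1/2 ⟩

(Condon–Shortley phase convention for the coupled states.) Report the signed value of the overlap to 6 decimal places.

triangle: 3!×1!×2!/7! = 12/5040
(j±m)!: 1!×3!×4!×1!×2!×1! = 288
prefactor² = (2J+1)×Δ×N² = 96/35
  k=2: +1/(2!×1!×1!×2!×0!×0!) = 1/4
  k=3: −1/(3!×0!×0!×1!×1!×1!) = -1/6
Σ = 1/12  ⇒  CG² = 96/35×(1/12)² = 2/105
CG = +√(2/105) = +0.138013

+√(2/105) ≈ +0.138013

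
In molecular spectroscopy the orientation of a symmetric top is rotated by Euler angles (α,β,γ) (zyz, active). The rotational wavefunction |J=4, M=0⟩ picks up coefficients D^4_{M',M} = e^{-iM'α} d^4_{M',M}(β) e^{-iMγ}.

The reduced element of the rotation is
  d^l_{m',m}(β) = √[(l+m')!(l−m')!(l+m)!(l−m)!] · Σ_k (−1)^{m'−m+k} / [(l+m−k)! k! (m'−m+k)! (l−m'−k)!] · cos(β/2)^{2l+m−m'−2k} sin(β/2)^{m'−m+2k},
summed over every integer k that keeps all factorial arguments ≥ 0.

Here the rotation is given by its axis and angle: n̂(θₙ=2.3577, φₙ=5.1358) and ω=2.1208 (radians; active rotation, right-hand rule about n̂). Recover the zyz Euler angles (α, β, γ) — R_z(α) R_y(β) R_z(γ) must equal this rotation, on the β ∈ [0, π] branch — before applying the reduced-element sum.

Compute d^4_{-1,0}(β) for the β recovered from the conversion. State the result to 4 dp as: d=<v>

Axis–angle → zyz. n̂ = (sinθₙcosφₙ, sinθₙsinφₙ, cosθₙ) = (+0.290093, -0.643693, -0.708171), ω = 2.1208.
R = I cosω + sinω [n̂]ₓ + (1−cosω) n̂n̂ᵀ gives
  R = [-0.394550, +0.319398, -0.861577; -0.888065, +0.108222, +0.446799; +0.235948, +0.941421, +0.240947]
β = atan2(√(R₁₃²+R₂₃²), R₃₃) = 1.327455; α = atan2(R₂₃, R₁₃) mod 2π = 2.663190; γ = atan2(R₃₂, −R₃₁) mod 2π = 1.816368
d^4_{-1,0}(β=1.3275) via the finite sum:
Half-angle: c=0.787701, s=0.616057. N=√(6·120·24·24)=643.987578
k∈{1,2,3,4} keeps every argument non-negative
  k=1: (−1)^0·643.9876/(144)·0.7877^7·0.6161^1 = +0.518403
  k=2: (−1)^1·643.9876/(24)·0.7877^5·0.6161^3 = -1.902556
  k=3: (−1)^2·643.9876/(24)·0.7877^3·0.6161^5 = +1.163741
  k=4: (−1)^3·643.9876/(144)·0.7877^1·0.6161^7 = -0.118638
d^4_{-1,0}(1.3275) = +0.518403 -1.902556 +1.163741 -0.118638 = -0.339051

d=-0.3391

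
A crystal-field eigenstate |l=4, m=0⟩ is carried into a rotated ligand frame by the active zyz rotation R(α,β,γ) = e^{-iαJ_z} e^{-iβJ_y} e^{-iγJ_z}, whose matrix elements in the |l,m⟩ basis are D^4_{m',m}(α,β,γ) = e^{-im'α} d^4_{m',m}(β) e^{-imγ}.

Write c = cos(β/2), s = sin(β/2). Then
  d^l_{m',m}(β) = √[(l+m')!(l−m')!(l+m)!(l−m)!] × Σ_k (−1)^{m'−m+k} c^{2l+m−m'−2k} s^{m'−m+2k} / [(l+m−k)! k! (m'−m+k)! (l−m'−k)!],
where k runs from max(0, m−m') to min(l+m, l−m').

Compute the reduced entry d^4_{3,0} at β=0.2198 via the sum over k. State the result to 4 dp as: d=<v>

d^4_{3,0}(β=0.2198) via the finite sum:
c=cos(0.219800/2)=0.993967, s=sin(0.219800/2)=0.109679; N=√[5040·1·24·24]=1703.830978
The bounds max(0,m−m')=0 and min(l+m,l−m')=1 give 2 terms
  k=0: (−1)^3·1703.8310/(144)·0.9940^5·0.1097^3 = -0.015146
  k=1: (−1)^4·1703.8310/(144)·0.9940^3·0.1097^5 = +0.000184
d^4_{3,0}(0.2198) = -0.015146 +0.000184 = -0.014961

d=-0.0150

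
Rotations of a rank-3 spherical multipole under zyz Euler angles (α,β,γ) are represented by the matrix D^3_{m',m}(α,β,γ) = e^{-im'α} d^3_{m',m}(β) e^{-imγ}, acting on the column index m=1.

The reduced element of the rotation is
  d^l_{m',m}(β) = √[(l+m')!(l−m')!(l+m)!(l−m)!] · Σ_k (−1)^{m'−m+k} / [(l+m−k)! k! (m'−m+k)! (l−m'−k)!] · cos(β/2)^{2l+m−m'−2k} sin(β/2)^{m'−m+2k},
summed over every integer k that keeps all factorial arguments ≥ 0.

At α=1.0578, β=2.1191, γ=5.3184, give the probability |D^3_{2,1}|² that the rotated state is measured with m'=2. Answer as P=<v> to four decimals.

D^3_{2,1}(1.0578,2.1191,5.3184) = e^{-i·2·1.0578}·d^3_{2,1}(2.1191)·e^{-i·1·5.3184}. Compute d first:
c=cos(2.119100/2)=0.489265, s=sin(2.119100/2)=0.872135; N=√[120·1·24·2]=75.894664
k∈{0,1} keeps every argument non-negative
  k=0: (−1)^1·75.8947/(24)·0.4893^5·0.8721^1 = -0.077322
  k=1: (−1)^2·75.8947/(12)·0.4893^3·0.8721^3 = +0.491375
d^3_{2,1}(2.1191) = -0.077322 +0.491375 = +0.414053
|D^3_{2,1}|² = |d^3_{2,1}(β)|² = (+0.414053)² = 0.171440 (the z-rotation phases have unit modulus)

P=0.1714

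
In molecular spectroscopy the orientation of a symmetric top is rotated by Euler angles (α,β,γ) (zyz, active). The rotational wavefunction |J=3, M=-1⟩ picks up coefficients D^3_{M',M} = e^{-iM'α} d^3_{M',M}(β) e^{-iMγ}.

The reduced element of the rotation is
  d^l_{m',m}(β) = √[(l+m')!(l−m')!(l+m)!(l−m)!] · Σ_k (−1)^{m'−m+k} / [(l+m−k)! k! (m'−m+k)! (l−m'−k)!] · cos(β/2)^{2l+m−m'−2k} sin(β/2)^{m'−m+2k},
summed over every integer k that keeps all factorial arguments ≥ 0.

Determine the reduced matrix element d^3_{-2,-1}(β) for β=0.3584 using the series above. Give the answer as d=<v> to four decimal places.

d=0.4858

d^3_{-2,-1}(β=0.3584) via the finite sum:
c=cos(0.358400/2)=0.983987, s=sin(0.358400/2)=0.178242; N=√[1·120·2·24]=75.894664
The bounds max(0,m−m')=1 and min(l+m,l−m')=2 give 2 terms
  k=1: (−1)^0·75.8947/(24)·0.9840^5·0.1782^1 = +0.519945
  k=2: (−1)^1·75.8947/(12)·0.9840^3·0.1782^3 = -0.034122
d^3_{-2,-1}(0.3584) = +0.519945 -0.034122 = +0.485823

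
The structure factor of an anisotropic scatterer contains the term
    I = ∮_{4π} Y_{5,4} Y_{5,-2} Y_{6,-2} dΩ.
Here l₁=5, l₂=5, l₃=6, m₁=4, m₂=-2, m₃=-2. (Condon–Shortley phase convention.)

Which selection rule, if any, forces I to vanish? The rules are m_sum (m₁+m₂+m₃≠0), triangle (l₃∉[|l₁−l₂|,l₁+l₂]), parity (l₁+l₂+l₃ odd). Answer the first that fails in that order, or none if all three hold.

none

Σmᵢ = 0  ✓
l₃∈[|l₁−l₂|,l₁+l₂]=[0,10], have l₃=6  ✓
Σlᵢ = 16 ⇒ even  ✓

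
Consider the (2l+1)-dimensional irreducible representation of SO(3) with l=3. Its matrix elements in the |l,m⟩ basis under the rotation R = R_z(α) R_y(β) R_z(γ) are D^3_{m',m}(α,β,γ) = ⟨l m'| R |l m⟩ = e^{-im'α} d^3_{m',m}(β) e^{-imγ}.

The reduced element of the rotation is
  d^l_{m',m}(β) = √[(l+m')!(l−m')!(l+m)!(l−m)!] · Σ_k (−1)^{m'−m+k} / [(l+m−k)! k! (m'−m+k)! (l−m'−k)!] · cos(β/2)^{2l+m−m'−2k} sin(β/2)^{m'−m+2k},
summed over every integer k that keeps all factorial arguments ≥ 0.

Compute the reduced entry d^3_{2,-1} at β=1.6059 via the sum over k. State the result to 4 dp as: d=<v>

d^3_{2,-1}(β=1.6059) via the finite sum:
With c≡cos(β/2)=0.694587 and s≡sin(β/2)=0.719408, N=[120·1·2·24]^{1/2}=75.894664
Admissible k: 0..1 (factorial args all ≥0)
  k=0: (−1)^3·75.8947/(12)·0.6946^3·0.7194^3 = -0.789109
  k=1: (−1)^4·75.8947/(24)·0.6946^1·0.7194^5 = +0.423257
d^3_{2,-1}(1.6059) = -0.789109 +0.423257 = -0.365852

d=-0.3659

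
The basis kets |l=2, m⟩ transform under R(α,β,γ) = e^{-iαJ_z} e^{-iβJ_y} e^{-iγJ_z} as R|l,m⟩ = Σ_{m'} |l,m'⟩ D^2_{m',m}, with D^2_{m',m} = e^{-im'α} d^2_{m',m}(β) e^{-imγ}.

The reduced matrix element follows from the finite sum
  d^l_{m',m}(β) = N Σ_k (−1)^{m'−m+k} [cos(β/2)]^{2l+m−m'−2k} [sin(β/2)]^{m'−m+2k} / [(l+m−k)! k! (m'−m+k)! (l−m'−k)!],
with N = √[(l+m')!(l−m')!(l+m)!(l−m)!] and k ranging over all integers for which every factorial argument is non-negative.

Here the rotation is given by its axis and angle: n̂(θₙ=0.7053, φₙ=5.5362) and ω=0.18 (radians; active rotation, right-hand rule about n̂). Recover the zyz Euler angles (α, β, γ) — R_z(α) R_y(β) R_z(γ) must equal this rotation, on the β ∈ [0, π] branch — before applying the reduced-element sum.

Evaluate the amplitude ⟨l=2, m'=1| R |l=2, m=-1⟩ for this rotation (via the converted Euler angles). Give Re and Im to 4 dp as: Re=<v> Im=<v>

Axis–angle → zyz. n̂ = (sinθₙcosφₙ, sinθₙsinφₙ, cosθₙ) = (+0.475656, -0.440449, +0.761417), ω = 0.1800.
R = I cosω + sinω [n̂]ₓ + (1−cosω) n̂n̂ᵀ gives
  R = [+0.987499, -0.139701, -0.073002; +0.132931, +0.986978, -0.090575; +0.084705, +0.079738, +0.993210]
β = atan2(√(R₁₃²+R₂₃²), R₃₃) = 0.116596; α = atan2(R₂₃, R₁₃) mod 2π = 4.034009; γ = atan2(R₃₂, −R₃₁) mod 2π = 2.386387
D^2_{1,-1}(4.0340,0.1166,2.3864) = e^{-i·1·4.0340}·d^2_{1,-1}(0.1166)·e^{-i·-1·2.3864}. Compute d first:
With c≡cos(β/2)=0.998301 and s≡sin(β/2)=0.058265, N=[6·1·1·6]^{1/2}=6.000000
k∈{0,1} keeps every argument non-negative
  k=0: (−1)^2·6.0000/(2)·0.9983^2·0.0583^2 = +0.010150
  k=1: (−1)^3·6.0000/(6)·0.9983^0·0.0583^4 = -0.000012
d^2_{1,-1}(0.1166) = +0.010150 -0.000012 = +0.010138
Phases: e^{-i·(1)·4.0340}=-0.627533+0.778590i, e^{-i·(-1)·2.3864}=-0.728131+0.685438i ⇒ D=-0.000778-0.010108i

Re=-0.0008 Im=-0.0101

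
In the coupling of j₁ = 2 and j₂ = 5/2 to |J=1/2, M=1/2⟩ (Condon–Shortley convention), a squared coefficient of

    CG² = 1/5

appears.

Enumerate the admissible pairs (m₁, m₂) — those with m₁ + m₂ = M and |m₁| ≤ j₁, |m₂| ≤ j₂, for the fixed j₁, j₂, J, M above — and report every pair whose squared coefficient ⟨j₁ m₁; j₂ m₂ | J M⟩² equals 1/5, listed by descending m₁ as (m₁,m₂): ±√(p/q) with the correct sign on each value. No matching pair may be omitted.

Admissible pairs with m₁+m₂ = M = 1/2: (-2,5/2), (-1,3/2), (0,1/2), (1,-1/2), (2,-3/2)
  (m₁,m₂)=(2,-3/2): CG² = 1/15, CG = +√(1/15)
  (m₁,m₂)=(1,-1/2): CG² = 2/15, CG = −√(2/15)
  (m₁,m₂)=(0,1/2): CG² = 1/5, CG = +√(1/5)   ← matches the target
  (m₁,m₂)=(-1,3/2): CG² = 4/15, CG = −√(4/15)
  (m₁,m₂)=(-2,5/2): CG² = 1/3, CG = +√(1/3)
Pairs with CG² = 1/5: (0,1/2): +√(1/5)

(0,1/2): +√(1/5)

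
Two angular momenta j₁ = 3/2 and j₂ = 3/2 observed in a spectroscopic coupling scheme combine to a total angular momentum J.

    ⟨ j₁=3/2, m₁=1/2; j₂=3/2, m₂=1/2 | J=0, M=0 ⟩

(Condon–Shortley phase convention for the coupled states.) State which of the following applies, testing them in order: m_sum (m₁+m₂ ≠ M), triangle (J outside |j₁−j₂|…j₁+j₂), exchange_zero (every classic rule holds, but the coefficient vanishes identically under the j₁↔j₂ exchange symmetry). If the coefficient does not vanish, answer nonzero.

m-sum: m₁+m₂ = 1/2+1/2 = 1, M = 0  ✗ ⇒ coefficient is 0

m_sum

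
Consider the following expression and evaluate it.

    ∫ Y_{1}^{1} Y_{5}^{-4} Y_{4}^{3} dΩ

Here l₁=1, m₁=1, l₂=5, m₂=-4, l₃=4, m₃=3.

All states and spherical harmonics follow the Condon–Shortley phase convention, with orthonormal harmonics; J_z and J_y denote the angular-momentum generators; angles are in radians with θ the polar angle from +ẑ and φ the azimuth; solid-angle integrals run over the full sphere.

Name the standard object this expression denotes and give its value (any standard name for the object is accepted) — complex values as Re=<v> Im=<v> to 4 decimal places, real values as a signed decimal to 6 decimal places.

This is a Gaunt coefficient — the integral of a triple product of spherical harmonics over the sphere.
m-sum 0 ✓  L=10 even ✓  4≤4≤6 ✓
Π(2lᵢ+1) = 3×11×9 = 297
triangle coeff Δ(1,5,4) = 1/495
Σ_t [1,1]: t=1:−1/576 = -1/576
(3j)²=5/99 [(1 5 4; 0 0 0)], sign=-1
Σ_t [0,0]: t=0:+1/10080 = 1/10080
(3j)²=4/55 [(1 5 4; 1 -4 3)], sign=-1
⇒ 4πI² = 12/11
I = (+1)√(12/11/(4π)) = 0.29463840

Gaunt coefficient, +0.294638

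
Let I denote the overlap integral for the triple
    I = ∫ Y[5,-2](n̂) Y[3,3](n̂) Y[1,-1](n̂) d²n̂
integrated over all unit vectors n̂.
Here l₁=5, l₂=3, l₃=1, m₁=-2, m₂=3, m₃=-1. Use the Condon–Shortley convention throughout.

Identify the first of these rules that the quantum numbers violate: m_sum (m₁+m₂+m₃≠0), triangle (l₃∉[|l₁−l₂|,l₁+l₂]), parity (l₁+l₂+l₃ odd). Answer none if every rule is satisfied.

triangle

m₁+m₂+m₃ = -2 + 3 − 1 = 0  ✓
triangle: need |l₁−l₂| ≤ l₃ ≤ l₁+l₂ = [2,8]; l₃=1 is outside  ✗
parity: l₁+l₂+l₃ = 9 is odd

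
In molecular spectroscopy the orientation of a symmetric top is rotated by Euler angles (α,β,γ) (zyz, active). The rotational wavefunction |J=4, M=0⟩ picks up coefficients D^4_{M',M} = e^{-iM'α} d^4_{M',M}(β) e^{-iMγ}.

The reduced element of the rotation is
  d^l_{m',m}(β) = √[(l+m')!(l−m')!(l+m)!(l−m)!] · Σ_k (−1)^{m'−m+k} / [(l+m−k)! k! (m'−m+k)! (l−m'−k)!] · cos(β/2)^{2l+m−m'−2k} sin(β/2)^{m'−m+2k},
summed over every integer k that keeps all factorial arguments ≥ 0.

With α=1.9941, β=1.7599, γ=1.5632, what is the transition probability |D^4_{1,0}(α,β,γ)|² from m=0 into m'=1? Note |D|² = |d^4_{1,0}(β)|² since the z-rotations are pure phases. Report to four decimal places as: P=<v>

Split into d^4_{1,0}(β=1.7599) × two z-phases.
Half-angle: c=0.637190, s=0.770707. N=√(120·6·24·24)=643.987578
Admissible k: 0..3 (factorial args all ≥0)
  k=0: (−1)^1·643.9876/(144)·0.6372^7·0.7707^1 = -0.146989
  k=1: (−1)^2·643.9876/(24)·0.6372^5·0.7707^3 = +1.290262
  k=2: (−1)^3·643.9876/(24)·0.6372^3·0.7707^5 = -1.887639
  k=3: (−1)^4·643.9876/(144)·0.6372^1·0.7707^7 = +0.460266
d^4_{1,0}(1.7599) = -0.146989 +1.290262 -1.887639 +0.460266 = -0.284101
|D^4_{1,0}|² = |d^4_{1,0}(β)|² = (-0.284101)² = 0.080713 (the z-rotation phases have unit modulus)

P=0.0807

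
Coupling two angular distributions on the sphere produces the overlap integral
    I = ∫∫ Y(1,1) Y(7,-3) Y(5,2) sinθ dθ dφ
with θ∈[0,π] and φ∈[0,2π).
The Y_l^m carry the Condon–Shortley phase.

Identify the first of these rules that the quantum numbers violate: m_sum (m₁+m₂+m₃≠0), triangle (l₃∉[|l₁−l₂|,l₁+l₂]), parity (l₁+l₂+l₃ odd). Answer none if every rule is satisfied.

Σmᵢ = 0  ✓
l₃∈[|l₁−l₂|,l₁+l₂]=[6,8] required, l₃=5 fails  ✗
Σlᵢ = 13 ⇒ odd

triangle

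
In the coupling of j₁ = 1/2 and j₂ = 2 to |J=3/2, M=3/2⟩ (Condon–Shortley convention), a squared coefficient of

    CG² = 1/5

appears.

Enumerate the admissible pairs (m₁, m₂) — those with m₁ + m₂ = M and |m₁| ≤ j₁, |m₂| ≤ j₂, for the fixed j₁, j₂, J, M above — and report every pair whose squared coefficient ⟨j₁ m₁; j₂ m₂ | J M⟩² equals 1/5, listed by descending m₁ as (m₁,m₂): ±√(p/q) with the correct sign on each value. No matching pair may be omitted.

Admissible pairs with m₁+m₂ = M = 3/2: (-1/2,2), (1/2,1)
  (m₁,m₂)=(1/2,1): CG² = 1/5, CG = +√(1/5)   ← matches the target
  (m₁,m₂)=(-1/2,2): CG² = 4/5, CG = −√(4/5)
Pairs with CG² = 1/5: (1/2,1): +√(1/5)

(1/2,1): +√(1/5)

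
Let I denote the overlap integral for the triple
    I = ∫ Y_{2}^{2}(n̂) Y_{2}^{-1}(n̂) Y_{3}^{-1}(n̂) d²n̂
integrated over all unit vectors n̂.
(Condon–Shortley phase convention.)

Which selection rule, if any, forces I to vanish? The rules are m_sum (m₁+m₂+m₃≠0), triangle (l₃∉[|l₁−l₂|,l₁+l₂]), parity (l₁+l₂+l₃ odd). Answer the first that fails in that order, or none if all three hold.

parity

azimuthal sum: 2 − 1 − 1 = 0  ✓
0 ≤ 3 ≤ 4 (triangle on l)  ✓
L = 2 + 2 + 3 = 7 (odd)  ✗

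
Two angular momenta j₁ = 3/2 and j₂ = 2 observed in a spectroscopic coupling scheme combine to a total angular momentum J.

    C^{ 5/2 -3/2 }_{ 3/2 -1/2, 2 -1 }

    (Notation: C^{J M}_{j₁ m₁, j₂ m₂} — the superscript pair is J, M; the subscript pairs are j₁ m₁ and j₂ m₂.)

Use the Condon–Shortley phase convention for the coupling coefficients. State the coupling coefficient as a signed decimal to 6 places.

+0.169031  (= +√(1/35))

j₁+j₂−J=1  J+j₁−j₂=2  J−j₁+j₂=3  j₁+j₂+J+1=7
(j₁±m₁, j₂±m₂, J±M) = (1,2,1,3,1,4)
P² = 144/35
sum k=0..1:
  [0] +1/4 = 1/4
  [1] −1/6 = -1/6
S = 1/12
C² = P²·S² = 1/35 ; C = +0.169031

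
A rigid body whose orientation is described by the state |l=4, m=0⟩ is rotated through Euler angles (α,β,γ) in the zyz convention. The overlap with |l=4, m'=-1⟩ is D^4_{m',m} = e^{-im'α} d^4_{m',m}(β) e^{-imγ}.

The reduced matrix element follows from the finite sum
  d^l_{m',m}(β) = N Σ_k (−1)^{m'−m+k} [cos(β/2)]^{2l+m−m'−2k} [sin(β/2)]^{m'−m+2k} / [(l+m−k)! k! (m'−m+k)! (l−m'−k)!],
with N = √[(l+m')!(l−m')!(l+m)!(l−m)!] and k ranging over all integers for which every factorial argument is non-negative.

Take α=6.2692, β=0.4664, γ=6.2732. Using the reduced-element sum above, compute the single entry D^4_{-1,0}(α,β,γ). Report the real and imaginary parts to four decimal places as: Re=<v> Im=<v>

Re=0.5802 Im=-0.0081

Split into d^4_{-1,0}(β=0.4664) × two z-phases.
c=cos(0.466400/2)=0.972932, s=sin(0.466400/2)=0.231092; N=√[6·120·24·24]=643.987578
k: max(0,(0)−(-1))=1 … min(4+(0),4−(-1))=4
  k=1: (−1)^0·643.9876/(144)·0.9729^7·0.2311^1 = +0.852859
  k=2: (−1)^1·643.9876/(24)·0.9729^5·0.2311^3 = -0.288691
  k=3: (−1)^2·643.9876/(24)·0.9729^3·0.2311^5 = +0.016287
  k=4: (−1)^3·643.9876/(144)·0.9729^1·0.2311^7 = -0.000153
d^4_{-1,0}(0.4664) = +0.852859 -0.288691 +0.016287 -0.000153 = +0.580301
Attach z-rotation phases: D = e^{-i(-1)(6.2692)}·(+0.580301)·e^{-i(0)(6.2732)} = +0.580245-0.008115i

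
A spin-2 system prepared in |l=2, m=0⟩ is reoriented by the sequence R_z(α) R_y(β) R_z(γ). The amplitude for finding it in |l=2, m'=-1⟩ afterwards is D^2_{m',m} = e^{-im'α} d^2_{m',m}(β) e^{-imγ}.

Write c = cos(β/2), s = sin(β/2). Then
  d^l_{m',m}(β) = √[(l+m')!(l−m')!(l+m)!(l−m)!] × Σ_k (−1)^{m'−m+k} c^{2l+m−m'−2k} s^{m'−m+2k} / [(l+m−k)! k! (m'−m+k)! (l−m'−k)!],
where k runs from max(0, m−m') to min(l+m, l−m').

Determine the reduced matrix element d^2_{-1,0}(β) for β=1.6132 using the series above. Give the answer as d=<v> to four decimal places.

d=-0.0519

d^2_{-1,0}(β=1.6132) via the finite sum:
With c≡cos(β/2)=0.691957 and s≡sin(β/2)=0.721939, N=[1·6·2·2]^{1/2}=4.898979
The bounds max(0,m−m')=1 and min(l+m,l−m')=2 give 2 terms
  k=1: (−1)^0·4.8990/(2)·0.6920^3·0.7219^1 = +0.585886
  k=2: (−1)^1·4.8990/(2)·0.6920^1·0.7219^3 = -0.637758
d^2_{-1,0}(1.6132) = +0.585886 -0.637758 = -0.051871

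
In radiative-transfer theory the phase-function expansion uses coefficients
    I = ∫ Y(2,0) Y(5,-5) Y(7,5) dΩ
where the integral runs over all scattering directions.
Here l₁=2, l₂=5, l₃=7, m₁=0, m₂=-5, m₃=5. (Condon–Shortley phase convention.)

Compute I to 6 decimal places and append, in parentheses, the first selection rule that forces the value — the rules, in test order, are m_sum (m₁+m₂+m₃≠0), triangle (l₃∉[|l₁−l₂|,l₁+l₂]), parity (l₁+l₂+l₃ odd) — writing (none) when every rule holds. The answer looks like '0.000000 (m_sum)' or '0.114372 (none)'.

Checks pass: Σm=0; 14 even; l₃=7∈[3,7].
(2·2+1)(2·5+1)(2·7+1) = 825
Δ: 0! 4! 10! / 15! → 1/15015
sum: t=0:+1/57600 = 1/57600
3j²(2 5 7; 0 0 0) = Δ·Π!·Σ² = 21/715  (sign -1)
sum: t=0:+1/14515200 = 1/14515200
3j²(2 5 7; 0 -5 5) = Δ·Π!·Σ² = 2/455  (sign +1)
combine: 4πI² = 825·21/715·2/455 = 18/169
take √, sign -1: I = -0.09206360
No selection rule forces the value: the integral is nonzero (none).

-0.092064 (none)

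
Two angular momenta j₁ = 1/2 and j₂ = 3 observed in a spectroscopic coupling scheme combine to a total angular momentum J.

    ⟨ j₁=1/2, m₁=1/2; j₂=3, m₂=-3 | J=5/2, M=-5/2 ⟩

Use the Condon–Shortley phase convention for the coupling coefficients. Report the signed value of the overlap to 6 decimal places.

+√(6/7) = +0.925820

√[6·1!0!5!/7! · 1!0!0!6!0!5!] = √(86400/7)
  +(−1)^0/∏(0,1,0,0,0,5)! = 1/120  (running 1/120)
⟨..|..⟩ = √(86400/7)·(1/120) = +0.925820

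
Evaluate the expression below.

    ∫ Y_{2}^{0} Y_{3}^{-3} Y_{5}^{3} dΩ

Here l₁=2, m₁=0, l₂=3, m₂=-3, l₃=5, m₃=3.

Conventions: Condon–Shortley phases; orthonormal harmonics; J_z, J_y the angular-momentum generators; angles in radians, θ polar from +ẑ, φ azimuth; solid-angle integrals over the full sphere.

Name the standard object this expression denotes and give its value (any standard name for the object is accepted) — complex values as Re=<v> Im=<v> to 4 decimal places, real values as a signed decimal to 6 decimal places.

This is a Gaunt coefficient — the integral of a triple product of spherical harmonics over the sphere.
Rules hold: Σm=0, L=10 even, 1≤5≤5.
N = 5·7·11 = 385
Δ = 0!·4!·6!/11! = 1/2310
Racah Σ t=0..0: t=0:+1/144 = 1/144
⇒ 3j(2 3 5; 0 0 0)² = 10/231, sgn -1
Racah Σ t=0..0: t=0:+1/2880 = 1/2880
⇒ 3j(2 3 5; 0 -3 3)² = 2/165, sgn +1
4πI² = N·(3j₀)²·(3jₘ)² = 20/99
I = -1·√(0.20202/4π) = -0.12679218

Gaunt coefficient, -0.126792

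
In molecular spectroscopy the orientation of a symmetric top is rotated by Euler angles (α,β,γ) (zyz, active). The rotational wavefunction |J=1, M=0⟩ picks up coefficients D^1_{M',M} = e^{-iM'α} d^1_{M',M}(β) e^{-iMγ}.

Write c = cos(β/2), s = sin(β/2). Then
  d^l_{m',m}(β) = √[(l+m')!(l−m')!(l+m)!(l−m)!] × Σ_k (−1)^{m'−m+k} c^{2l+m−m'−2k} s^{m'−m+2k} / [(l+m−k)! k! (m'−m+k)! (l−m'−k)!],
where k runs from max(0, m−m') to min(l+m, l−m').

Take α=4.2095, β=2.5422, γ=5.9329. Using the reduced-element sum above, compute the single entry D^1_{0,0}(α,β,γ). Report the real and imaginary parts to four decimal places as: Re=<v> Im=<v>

Re=-0.8257 Im=0.0000

First d^1_{0,0}(β=2.5422), then the phase factors e^{-i(0)α} and e^{-i(0)γ}:
With c≡cos(β/2)=0.295230 and s≡sin(β/2)=0.955426, N=[1·1·1·1]^{1/2}=1.000000
k∈{0,1} keeps every argument non-negative
  k=0: (−1)^0·1.0000/(1)·0.2952^2·0.9554^0 = +0.087161
  k=1: (−1)^1·1.0000/(1)·0.2952^0·0.9554^2 = -0.912839
d^1_{0,0}(2.5422) = +0.087161 -0.912839 = -0.825678
Phases: e^{-i·(0)·4.2095}=+1.000000+0.000000i, e^{-i·(0)·5.9329}=+1.000000+0.000000i ⇒ D=-0.825678+0.000000i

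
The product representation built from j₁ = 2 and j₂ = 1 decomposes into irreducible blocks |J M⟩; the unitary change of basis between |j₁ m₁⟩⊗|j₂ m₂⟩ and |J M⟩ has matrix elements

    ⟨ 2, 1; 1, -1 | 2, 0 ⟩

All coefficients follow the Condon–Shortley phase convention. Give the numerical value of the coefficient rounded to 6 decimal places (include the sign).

triangle: 1!*3!*1!/6! = 6/720
(j±m)!: 3!*1!*0!*2!*2!*2! = 48
prefactor² = (2J+1)*Δ*N² = 2
  k=0: +1/(0!*1!*1!*0!*2!*1!) = 1/2
Σ = 1/2  ⇒  CG² = 2*(1/2)² = 1/2
CG = +√(1/2) = +0.707107

+√(1/2) ≈ +0.707107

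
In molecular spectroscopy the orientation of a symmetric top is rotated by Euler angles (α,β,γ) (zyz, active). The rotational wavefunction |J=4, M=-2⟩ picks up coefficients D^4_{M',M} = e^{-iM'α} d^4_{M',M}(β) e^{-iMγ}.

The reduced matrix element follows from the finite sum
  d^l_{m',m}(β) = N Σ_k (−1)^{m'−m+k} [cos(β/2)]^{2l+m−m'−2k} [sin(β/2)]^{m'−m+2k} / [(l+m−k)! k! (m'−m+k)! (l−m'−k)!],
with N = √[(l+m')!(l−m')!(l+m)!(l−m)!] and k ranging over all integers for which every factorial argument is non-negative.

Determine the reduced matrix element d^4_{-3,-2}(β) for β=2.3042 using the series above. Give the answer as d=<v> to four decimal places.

d=-0.0888

d^4_{-3,-2}(β=2.3042) via the finite sum:
c=cos(2.304200/2)=0.406570, s=sin(2.304200/2)=0.913620; N=√[1·5040·2·720]=2693.993318
Admissible k: 1..2 (factorial args all ≥0)
  k=1: (−1)^0·2693.9933/(720)·0.4066^7·0.9136^1 = +0.006277
  k=2: (−1)^1·2693.9933/(240)·0.4066^5·0.9136^3 = -0.095095
d^4_{-3,-2}(2.3042) = +0.006277 -0.095095 = -0.088818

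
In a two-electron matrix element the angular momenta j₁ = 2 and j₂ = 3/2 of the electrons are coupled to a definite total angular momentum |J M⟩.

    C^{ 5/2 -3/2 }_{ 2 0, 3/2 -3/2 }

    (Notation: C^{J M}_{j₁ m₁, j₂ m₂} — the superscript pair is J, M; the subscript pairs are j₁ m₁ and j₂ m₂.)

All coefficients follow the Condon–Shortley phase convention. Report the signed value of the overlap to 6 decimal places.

triangle: 1!*3!*2!/7! = 12/5040
(j±m)!: 2!*2!*0!*3!*1!*4! = 576
prefactor² = (2J+1)*Δ*N² = 288/35
  k=0: +1/(0!*1!*2!*0!*1!*2!) = 1/4
Σ = 1/4  ⇒  CG² = 288/35*(1/4)² = 18/35
CG = +√(18/35) = +0.717137

+√(18/35) ≈ +0.717137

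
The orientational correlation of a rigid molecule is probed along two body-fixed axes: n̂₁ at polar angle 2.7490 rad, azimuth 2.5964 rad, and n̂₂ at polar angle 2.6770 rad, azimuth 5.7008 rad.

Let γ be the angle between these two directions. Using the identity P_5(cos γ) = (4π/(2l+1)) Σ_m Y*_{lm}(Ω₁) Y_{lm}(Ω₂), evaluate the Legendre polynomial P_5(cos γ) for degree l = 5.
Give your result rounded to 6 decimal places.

Term-by-term m-sum for l=5 (normalisation 4π/11 = 1.142397):
  m=-5: Y*=0.00348 + 0.00154j  Y=-0.00816 + 0.00191j  product -0.00003 - 0.00001j
  m=-4: Y*=0.01664 + 0.02381j  Y=0.03638 - 0.03838j  product 0.00152 + 0.00023j
  m=-3: Y*=0.00838 + 0.12919j  Y=-0.03381 + 0.18973j  product -0.02479 - 0.00278j
  m=-2: Y*=-0.16533 + 0.31725j  Y=-0.16792 - 0.39059j  product 0.15167 + 0.01130j
  m=-1: Y*=-0.45591 + 0.27652j  Y=0.38653 + 0.25456j  product -0.24662 - 0.00918j
  m=+0: Y*=-0.12458 + 0.00000j  Y=0.07353 + 0.00000j  product -0.00916 + 0.00000j
  m=+1: Y*=0.45591 + 0.27652j  Y=-0.38653 + 0.25456j  product -0.24662 + 0.00918j
  m=+2: Y*=-0.16533 - 0.31725j  Y=-0.16792 + 0.39059j  product 0.15167 - 0.01130j
  m=+3: Y*=-0.00838 + 0.12919j  Y=0.03381 + 0.18973j  product -0.02479 + 0.00278j
  m=+4: Y*=0.01664 - 0.02381j  Y=0.03638 + 0.03838j  product 0.00152 - 0.00023j
  m=+5: Y*=-0.00348 + 0.00154j  Y=0.00816 + 0.00191j  product -0.00003 + 0.00001j
Total Σ_m = -0.24566 + 0.00000j. Multiply by 1.142397: -0.28064 + 0.00000j. P_5(cos γ) = -0.280636

-0.280636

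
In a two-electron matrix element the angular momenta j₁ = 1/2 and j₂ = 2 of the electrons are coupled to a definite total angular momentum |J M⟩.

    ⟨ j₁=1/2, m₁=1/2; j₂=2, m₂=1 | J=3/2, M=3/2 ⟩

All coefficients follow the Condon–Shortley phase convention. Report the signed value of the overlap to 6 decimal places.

+√(1/5) ≈ +0.447214

√[4·1!0!3!/5! · 1!0!3!1!3!0!] = √(36/5)
  +(−1)^0/∏(0,1,0,3,0,0)! = 1/6  (running 1/6)
⟨..|..⟩ = √(36/5)·(1/6) = +0.447214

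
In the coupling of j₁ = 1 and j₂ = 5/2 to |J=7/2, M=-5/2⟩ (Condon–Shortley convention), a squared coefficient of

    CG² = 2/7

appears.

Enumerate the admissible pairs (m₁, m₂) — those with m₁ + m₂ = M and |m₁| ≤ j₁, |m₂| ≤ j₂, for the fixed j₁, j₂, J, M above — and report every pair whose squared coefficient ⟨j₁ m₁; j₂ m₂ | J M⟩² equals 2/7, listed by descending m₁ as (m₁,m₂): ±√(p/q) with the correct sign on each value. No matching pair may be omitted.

Admissible pairs with m₁+m₂ = M = -5/2: (-1,-3/2), (0,-5/2)
  (m₁,m₂)=(0,-5/2): CG² = 2/7, CG = +√(2/7)   ← matches the target
  (m₁,m₂)=(-1,-3/2): CG² = 5/7, CG = +√(5/7)
Pairs with CG² = 2/7: (0,-5/2): +√(2/7)

(0,-5/2): +√(2/7)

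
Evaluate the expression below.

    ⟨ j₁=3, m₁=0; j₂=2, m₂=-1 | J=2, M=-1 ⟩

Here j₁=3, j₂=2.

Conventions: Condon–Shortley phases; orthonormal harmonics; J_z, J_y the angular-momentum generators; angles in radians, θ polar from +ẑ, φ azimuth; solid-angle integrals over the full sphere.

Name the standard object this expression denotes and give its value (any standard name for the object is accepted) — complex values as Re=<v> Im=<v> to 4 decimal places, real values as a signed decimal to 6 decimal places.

Clebsch–Gordan coefficient, −√(2/7) ≈ -0.534522

This is a Clebsch–Gordan (vector-coupling) coefficient.
√[5·3!3!1!/8! · 3!3!1!3!1!3!] = √(81/14)
  +(−1)^0/∏(0,3,3,1,0,0)! = 1/36  (running 1/36)
  +(−1)^1/∏(1,2,2,0,1,1)! = -1/4  (running -2/9)
⟨..|..⟩ = √(81/14)·(-2/9) = -0.534522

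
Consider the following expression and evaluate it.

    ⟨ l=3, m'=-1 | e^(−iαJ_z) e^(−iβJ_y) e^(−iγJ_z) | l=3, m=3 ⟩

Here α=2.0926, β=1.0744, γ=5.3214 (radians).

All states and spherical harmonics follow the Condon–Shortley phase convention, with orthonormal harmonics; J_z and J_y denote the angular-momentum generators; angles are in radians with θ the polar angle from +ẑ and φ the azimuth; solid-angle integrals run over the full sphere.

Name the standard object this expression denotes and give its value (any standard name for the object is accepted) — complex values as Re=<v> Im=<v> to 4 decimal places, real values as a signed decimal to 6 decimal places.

Wigner D-matrix element, Re=0.0515 Im=-0.1892

This is a Wigner D-matrix element — the rotation-matrix element ⟨l m'| R(α,β,γ) |l m⟩ in the angular-momentum basis.
D^3_{-1,3}(2.0926,1.0744,5.3214) = e^{-i·-1·2.0926}·d^3_{-1,3}(1.0744)·e^{-i·3·5.3214}. Compute d first:
With c≡cos(β/2)=0.859145 and s≡sin(β/2)=0.511732, N=[2·24·720·1]^{1/2}=185.903201
k∈{4} keeps every argument non-negative
  k=4: (−1)^0·185.9032/(48)·0.8591^2·0.5117^4 = +0.196042
d^3_{-1,3}(1.0744) = +0.196042
D = (-0.498445+0.866922i)·(+0.196042)·(-0.967351+0.253442i) = +0.051453-0.189170i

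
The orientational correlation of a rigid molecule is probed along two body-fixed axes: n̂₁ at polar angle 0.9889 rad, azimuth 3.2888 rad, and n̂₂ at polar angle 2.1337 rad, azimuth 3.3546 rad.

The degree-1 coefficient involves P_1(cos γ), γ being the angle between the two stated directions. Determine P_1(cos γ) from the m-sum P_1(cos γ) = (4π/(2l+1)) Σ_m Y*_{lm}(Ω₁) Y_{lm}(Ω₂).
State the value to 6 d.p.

Term-by-term m-sum for l=1 (normalisation 4π/3 = 4.188790):
  m=-1: (-0.285512-0.042336i) × (-0.285584+0.061769i) = +0.084153-0.005545i  (running Σ = +0.084153-0.005545i)
  m=0: (+0.268540-0.000000i) × (-0.260740+0.000000i) = -0.070019+0.000000i  (running Σ = +0.014133-0.005545i)
  m=1: (+0.285512-0.042336i) × (+0.285584+0.061769i) = +0.084153+0.005545i  (running Σ = +0.098286+0.000000i)
Σ over m = +0.098286+0.000000i; ×(4π/3) → +0.411699+0.000000i. Real part: 0.411699

0.411699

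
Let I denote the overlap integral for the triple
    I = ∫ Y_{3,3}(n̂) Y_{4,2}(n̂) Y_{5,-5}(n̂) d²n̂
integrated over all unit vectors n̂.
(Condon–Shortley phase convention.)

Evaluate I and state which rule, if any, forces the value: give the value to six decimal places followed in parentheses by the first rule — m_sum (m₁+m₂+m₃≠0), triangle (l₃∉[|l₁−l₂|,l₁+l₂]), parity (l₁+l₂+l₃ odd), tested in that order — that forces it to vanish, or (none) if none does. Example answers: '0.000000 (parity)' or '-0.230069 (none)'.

0.138791 (none)

m-sum 0 ✓  L=12 even ✓  1≤5≤7 ✓
Π(2lᵢ+1) = 7×9×11 = 693
triangle coeff Δ(3,4,5) = 1/180180
Σ_t [0,2]: t=0:+1/576 t=1:−1/144 t=2:+1/576 = -1/288
(3j)²=20/1001 [(3 4 5; 0 0 0)], sign=+1
Σ_t [0,0]: t=0:+1/34560 = 1/34560
(3j)²=5/286 [(3 4 5; 3 2 -5)], sign=+1
⇒ 4πI² = 450/1859
I = (+1)√(450/1859/(4π)) = 0.13879110
No selection rule forces the value: the integral is nonzero (none).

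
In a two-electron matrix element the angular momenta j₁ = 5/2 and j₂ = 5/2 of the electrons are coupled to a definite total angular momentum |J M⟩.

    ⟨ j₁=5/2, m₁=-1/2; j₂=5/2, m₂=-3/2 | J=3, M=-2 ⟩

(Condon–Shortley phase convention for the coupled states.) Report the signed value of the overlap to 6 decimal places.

−√(1/12) ≈ -0.288675

√[7·2!3!3!/9! · 2!3!1!4!1!5!] = √(48)
  +(−1)^0/∏(0,2,3,1,0,2)! = 1/24  (running 1/24)
  +(−1)^1/∏(1,1,2,0,1,3)! = -1/12  (running -1/24)
⟨..|..⟩ = √(48)·(-1/24) = -0.288675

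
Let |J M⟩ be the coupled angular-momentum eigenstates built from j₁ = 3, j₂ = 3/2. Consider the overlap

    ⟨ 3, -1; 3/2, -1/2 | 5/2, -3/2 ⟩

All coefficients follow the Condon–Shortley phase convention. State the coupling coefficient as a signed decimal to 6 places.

j₁+j₂−J=2  J+j₁−j₂=4  J−j₁+j₂=1  j₁+j₂+J+1=8
(j₁±m₁, j₂±m₂, J±M) = (2,4,1,2,1,4)
P² = 576/35
sum k=0..1:
  [0] +1/48 = 1/48
  [1] −1/6 = -1/6
S = -7/48
C² = P²·S² = 7/20 ; C = -0.591608

−√(7/20) = -0.591608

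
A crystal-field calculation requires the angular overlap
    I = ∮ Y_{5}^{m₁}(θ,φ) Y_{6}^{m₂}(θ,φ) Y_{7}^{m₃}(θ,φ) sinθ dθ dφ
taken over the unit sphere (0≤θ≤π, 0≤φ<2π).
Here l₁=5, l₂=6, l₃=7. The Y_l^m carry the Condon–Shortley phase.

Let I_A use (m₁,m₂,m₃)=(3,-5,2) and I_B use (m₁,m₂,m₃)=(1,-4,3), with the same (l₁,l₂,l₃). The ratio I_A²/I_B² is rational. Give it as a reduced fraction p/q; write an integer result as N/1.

29568/4225

Shared (l₁,l₂,l₃)=(5,6,7): N and (l;000)² cancel in I_A²/I_B².
A: Δ = 4!·6!·8!/19! = 1/174594420; Racah Σ t=0..1: t=0:+1/5806080 t=1:−1/29030400 = 1/7257600; ⇒ 3j(5 6 7; 3 -5 2)² = 64/4199, sgn -1
B: Δ = 4!·6!·8!/19! = 1/174594420; Racah Σ t=0..2: t=0:+1/1658880 t=1:−1/1088640 t=2:+1/7741440 = -13/69672960; ⇒ 3j(5 6 7; 1 -4 3)² = 325/149226, sgn -1
I_A²/I_B² = (64/4199)/(325/149226) = 29568/4225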